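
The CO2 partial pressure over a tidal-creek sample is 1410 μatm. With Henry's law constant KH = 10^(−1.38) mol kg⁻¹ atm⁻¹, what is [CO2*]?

KH = 10^(−1.38) = 4.169×10^-2 mol kg⁻¹ atm⁻¹
[CO2*] = KH · pCO2 = 4.169×10^-2 × 1410×10^-6 atm = 5.88×10^-5 mol/kg

[CO2*] = 58.8 μmol/kg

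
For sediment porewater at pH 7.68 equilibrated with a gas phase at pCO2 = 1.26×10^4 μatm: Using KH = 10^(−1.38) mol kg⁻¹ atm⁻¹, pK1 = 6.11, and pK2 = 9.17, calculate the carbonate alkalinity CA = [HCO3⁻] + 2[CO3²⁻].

[CO2*] = KH · pCO2 = 10^(−1.38) × 1.26×10^4×10^-6 = 5.253×10^-4 mol/kg
α₀ = 1/(1 + K1/[H⁺] + K1K2/[H⁺]²) = 1/(1 + 10^+1.57 + 10^+0.08) = 0.02541
DIC = [CO2*]/α₀ = 5.253×10^-4 / 0.02541 = 20.67 mmol/kg
CA = (α₁ + 2α₂)·DIC = (0.9440 + 2×0.03055) × 20.67 = 20.8 mmol/kg

CA = 20.8 mmol/kg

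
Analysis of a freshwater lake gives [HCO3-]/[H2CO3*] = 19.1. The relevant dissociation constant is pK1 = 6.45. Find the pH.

From K1 = [H⁺][HCO3-]/[H2CO3*]:  pH = pK1 + log₁₀([HCO3-]/[H2CO3*])
log₁₀(19.1) = +1.281
pH = 6.45 + (+1.281) = 7.73

pH = 7.73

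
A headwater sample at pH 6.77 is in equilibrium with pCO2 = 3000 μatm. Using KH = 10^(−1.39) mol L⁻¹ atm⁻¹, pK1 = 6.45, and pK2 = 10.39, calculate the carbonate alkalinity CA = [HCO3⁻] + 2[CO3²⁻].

CA = 0.255 mmol/L

[CO2*] = KH · pCO2 = 10^(−1.39) × 3000×10^-6 = 1.222×10^-4 mol/L
α₀ = 1/(1 + K1/[H⁺] + K1K2/[H⁺]²) = 1/(1 + 10^+0.32 + 10^-3.30) = 0.3236
DIC = [CO2*]/α₀ = 1.222×10^-4 / 0.3236 = 0.3776 mmol/L
CA = (α₁ + 2α₂)·DIC = (0.6762 + 2×0.0001622) × 0.3776 = 0.255 mmol/L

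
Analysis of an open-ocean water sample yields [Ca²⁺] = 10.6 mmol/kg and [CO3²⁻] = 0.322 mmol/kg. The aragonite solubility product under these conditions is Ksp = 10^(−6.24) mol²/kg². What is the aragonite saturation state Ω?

Ω = 5.93

Ksp = 10^(−6.24) = 5.754×10^-7
Ω = [Ca²⁺][CO3²⁻]/Ksp = (10.6×10^-3)(0.322×10^-3) / 5.754×10^-7 = 5.93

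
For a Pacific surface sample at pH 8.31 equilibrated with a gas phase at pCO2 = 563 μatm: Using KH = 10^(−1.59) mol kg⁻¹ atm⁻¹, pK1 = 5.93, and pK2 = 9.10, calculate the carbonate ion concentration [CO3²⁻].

[CO2*] = KH · pCO2 = 10^(−1.59) × 563×10^-6 = 1.447×10^-5 mol/kg
α₀ = 1/(1 + K1/[H⁺] + K1K2/[H⁺]²) = 1/(1 + 10^+2.38 + 10^+1.59) = 0.003574
DIC = [CO2*]/α₀ = 1.447×10^-5 / 0.003574 = 4.049 mmol/kg
[CO3²⁻] = α₂·DIC; α₂ = 0.1391, so [CO3²⁻] = 0.1391 × 4.049 = 0.563 mmol/kg

[CO3²⁻] = 0.563 mmol/kg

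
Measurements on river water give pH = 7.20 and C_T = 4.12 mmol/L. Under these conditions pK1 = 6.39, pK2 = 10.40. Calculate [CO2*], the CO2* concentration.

[CO2*] = 0.552 mmol/L

α₀ = 1 / (1 + K1/[H⁺] + K1K2/[H⁺]²) = 1 / (1 + 10^+0.81 + 10^-2.39)
   = 1 / (1 + 6.4565 + 0.0040738) = 1/7.4606 = 0.1340
[CO2*] = α₀ × DIC = 0.1340 × 4.12 = 0.552 mmol/L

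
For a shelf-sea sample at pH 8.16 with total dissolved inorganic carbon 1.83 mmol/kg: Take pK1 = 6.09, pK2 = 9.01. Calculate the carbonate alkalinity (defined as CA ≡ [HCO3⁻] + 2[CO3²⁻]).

CA = 2.04 mmol/kg

CA = [HCO3⁻] + 2[CO3²⁻] = (α₁ + 2α₂)·DIC
At pH 8.16: [H⁺]/K1 = 10^-2.07 = 0.0085114, K2/[H⁺] = 10^-0.85 = 0.14125
α₁ = 1/(1 + 0.0085114 + 0.14125) = 1/1.1498 = 0.8697; α₂ = α₁·K2/[H⁺] = 0.1229
α₁ + 2α₂ = 1.1155
CA = 1.1155 × 1.83 = 2.04 mmol/kg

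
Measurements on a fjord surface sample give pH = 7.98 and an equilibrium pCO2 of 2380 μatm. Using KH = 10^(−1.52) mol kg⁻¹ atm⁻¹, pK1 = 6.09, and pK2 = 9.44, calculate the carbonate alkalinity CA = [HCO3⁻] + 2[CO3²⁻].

CA = 5.97 mmol/kg

[CO2*] = KH · pCO2 = 10^(−1.52) × 2380×10^-6 = 7.187×10^-5 mol/kg
α₀ = 1/(1 + K1/[H⁺] + K1K2/[H⁺]²) = 1/(1 + 10^+1.89 + 10^+0.43) = 0.01230
DIC = [CO2*]/α₀ = 7.187×10^-5 / 0.01230 = 5.845 mmol/kg
CA = (α₁ + 2α₂)·DIC = (0.9546 + 2×0.03310) × 5.845 = 5.97 mmol/kg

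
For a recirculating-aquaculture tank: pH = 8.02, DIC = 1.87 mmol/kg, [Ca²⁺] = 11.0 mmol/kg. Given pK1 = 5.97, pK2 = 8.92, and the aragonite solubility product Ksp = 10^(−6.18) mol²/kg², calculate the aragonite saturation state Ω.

α₂ = 1 / (1 + [H⁺]/K2 + [H⁺]²/(K1K2)) = 1 / (1 + 10^+0.90 + 10^-1.15)
   = 1 / (1 + 7.9433 + 0.070795) = 1/9.0141 = 0.1109
[CO3²⁻] = α₂ × DIC = 0.1109 × 1.87 = 0.2075 mmol/kg
Ksp = 10^(−6.18) = 6.607×10^-7
Ω = [Ca²⁺][CO3²⁻]/Ksp = (11.0×10^-3)(2.075×10^-4) / 6.607×10^-7 = 3.45

Ω = 3.45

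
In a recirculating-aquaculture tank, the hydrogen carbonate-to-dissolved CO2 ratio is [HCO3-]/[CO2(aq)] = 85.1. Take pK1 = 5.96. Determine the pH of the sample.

From K1 = [H⁺][HCO3-]/[CO2(aq)]:  pH = pK1 + log₁₀([HCO3-]/[CO2(aq)])
log₁₀(85.1) = +1.930
pH = 5.96 + (+1.930) = 7.89

pH = 7.89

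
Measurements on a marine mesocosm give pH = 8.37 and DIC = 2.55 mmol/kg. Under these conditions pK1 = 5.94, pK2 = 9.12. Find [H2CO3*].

[CO2*] = 8.02 μmol/kg

α₀ = 1 / (1 + K1/[H⁺] + K1K2/[H⁺]²) = 1 / (1 + 10^+2.43 + 10^+1.68)
   = 1 / (1 + 269.15 + 47.863) = 1/318.02 = 0.003144
[CO2*] = α₀ × DIC = 0.003144 × 2.55 = 0.00802 mmol/kg = 8.02 μmol/kg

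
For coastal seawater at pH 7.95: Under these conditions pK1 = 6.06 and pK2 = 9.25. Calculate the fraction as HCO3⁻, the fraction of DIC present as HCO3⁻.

α₁ = 0.941

α₁ = 1 / (1 + [H⁺]/K1 + K2/[H⁺]) = 1 / (1 + 10^-1.89 + 10^-1.30)
   = 1 / (1 + 0.012882 + 0.050119) = 1/1.0630 = 0.9407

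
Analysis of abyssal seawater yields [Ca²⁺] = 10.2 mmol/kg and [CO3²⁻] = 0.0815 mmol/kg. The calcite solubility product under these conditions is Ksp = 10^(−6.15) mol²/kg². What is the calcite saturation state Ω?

Ω = 1.17

Ksp = 10^(−6.15) = 7.079×10^-7
Ω = [Ca²⁺][CO3²⁻]/Ksp = (10.2×10^-3)(0.0815×10^-3) / 7.079×10^-7 = 1.17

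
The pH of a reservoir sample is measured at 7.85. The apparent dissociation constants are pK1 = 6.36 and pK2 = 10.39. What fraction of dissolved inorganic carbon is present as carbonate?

α₂ = 0.00279

α₂ = 1 / (1 + [H⁺]/K2 + [H⁺]²/(K1K2)) = 1 / (1 + 10^+2.54 + 10^+1.05)
   = 1 / (1 + 346.74 + 11.220) = 1/358.96 = 0.002786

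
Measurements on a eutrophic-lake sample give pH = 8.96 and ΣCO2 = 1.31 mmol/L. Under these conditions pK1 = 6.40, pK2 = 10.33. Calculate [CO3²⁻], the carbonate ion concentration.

[CO3²⁻] = 0.0535 mmol/L

α₂ = 1 / (1 + [H⁺]/K2 + [H⁺]²/(K1K2)) = 1 / (1 + 10^+1.37 + 10^-1.19)
   = 1 / (1 + 23.442 + 0.064565) = 1/24.507 = 0.04080
[CO3²⁻] = α₂ × DIC = 0.04080 × 1.31 = 0.0535 mmol/L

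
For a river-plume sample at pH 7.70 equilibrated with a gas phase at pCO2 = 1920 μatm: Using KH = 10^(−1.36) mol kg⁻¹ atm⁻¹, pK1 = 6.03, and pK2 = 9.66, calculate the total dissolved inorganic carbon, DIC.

DIC = 4.05 mmol/kg

[CO2*] = KH · pCO2 = 10^(−1.36) × 1920×10^-6 = 8.381×10^-5 mol/kg
α₀ = 1/(1 + K1/[H⁺] + K1K2/[H⁺]²) = 1/(1 + 10^+1.67 + 10^-0.29) = 0.02071
DIC = [CO2*]/α₀ = 8.381×10^-5 / 0.02071 = 4.05 mmol/kg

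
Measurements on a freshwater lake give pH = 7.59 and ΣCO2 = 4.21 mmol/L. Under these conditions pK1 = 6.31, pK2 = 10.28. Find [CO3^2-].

α₂ = 1 / (1 + [H⁺]/K2 + [H⁺]²/(K1K2)) = 1 / (1 + 10^+2.69 + 10^+1.41)
   = 1 / (1 + 489.78 + 25.704) = 1/516.48 = 0.001936
[CO3²⁻] = α₂ × DIC = 0.001936 × 4.21 = 0.00815 mmol/L = 8.15 μmol/L

[CO3²⁻] = 8.15 μmol/L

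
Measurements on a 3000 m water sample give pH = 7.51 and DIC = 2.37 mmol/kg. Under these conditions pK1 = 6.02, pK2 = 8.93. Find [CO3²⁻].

α₂ = 1 / (1 + [H⁺]/K2 + [H⁺]²/(K1K2)) = 1 / (1 + 10^+1.42 + 10^-0.07)
   = 1 / (1 + 26.303 + 0.85114) = 1/28.154 = 0.03552
[CO3²⁻] = α₂ × DIC = 0.03552 × 2.37 = 0.0842 mmol/kg

[CO3²⁻] = 0.0842 mmol/kg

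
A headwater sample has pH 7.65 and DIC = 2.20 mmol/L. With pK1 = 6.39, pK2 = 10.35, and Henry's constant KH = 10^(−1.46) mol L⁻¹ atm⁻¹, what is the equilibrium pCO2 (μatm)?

α₀ = 1 / (1 + K1/[H⁺] + K1K2/[H⁺]²) = 1 / (1 + 10^+1.26 + 10^-1.44)
   = 1 / (1 + 18.197 + 0.036308) = 1/19.233 = 0.05199
[CO2*] = α₀ × DIC = 0.05199 × 2.20 = 0.1144 mmol/L
pCO2 = [CO2*]/KH = 1.144×10^-4 / 3.467×10^-2 = 3300 μatm

pCO2 = 3300 μatm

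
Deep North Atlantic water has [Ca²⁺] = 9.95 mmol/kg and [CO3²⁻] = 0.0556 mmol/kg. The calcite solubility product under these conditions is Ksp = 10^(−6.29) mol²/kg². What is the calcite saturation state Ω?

Ω = 1.08

Ksp = 10^(−6.29) = 5.129×10^-7
Ω = [Ca²⁺][CO3²⁻]/Ksp = (9.95×10^-3)(0.0556×10^-3) / 5.129×10^-7 = 1.08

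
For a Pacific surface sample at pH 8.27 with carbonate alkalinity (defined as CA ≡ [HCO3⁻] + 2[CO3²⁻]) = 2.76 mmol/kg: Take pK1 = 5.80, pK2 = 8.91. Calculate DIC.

CA = [HCO3⁻] + 2[CO3²⁻] = (α₁ + 2α₂)·DIC
At pH 8.27: [H⁺]/K1 = 10^-2.47 = 0.0033884, K2/[H⁺] = 10^-0.64 = 0.22909
α₁ = 1/(1 + 0.0033884 + 0.22909) = 1/1.2325 = 0.8114; α₂ = α₁·K2/[H⁺] = 0.1859
α₁ + 2α₂ = 1.1831
DIC = CA / (α₁ + 2α₂) = 2.76 / 1.1831 = 2.33 mmol/kg

DIC = 2.33 mmol/kg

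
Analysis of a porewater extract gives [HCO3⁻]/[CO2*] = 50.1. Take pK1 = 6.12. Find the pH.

pH = 7.82

From K1 = [H⁺][HCO3⁻]/[CO2*]:  pH = pK1 + log₁₀([HCO3⁻]/[CO2*])
log₁₀(50.1) = +1.700
pH = 6.12 + (+1.700) = 7.82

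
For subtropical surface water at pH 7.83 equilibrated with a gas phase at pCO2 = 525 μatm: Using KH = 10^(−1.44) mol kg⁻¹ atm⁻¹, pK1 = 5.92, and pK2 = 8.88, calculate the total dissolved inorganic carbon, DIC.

DIC = 1.71 mmol/kg

[CO2*] = KH · pCO2 = 10^(−1.44) × 525×10^-6 = 1.906×10^-5 mol/kg
α₀ = 1/(1 + K1/[H⁺] + K1K2/[H⁺]²) = 1/(1 + 10^+1.91 + 10^+0.86) = 0.01117
DIC = [CO2*]/α₀ = 1.906×10^-5 / 0.01117 = 1.71 mmol/kg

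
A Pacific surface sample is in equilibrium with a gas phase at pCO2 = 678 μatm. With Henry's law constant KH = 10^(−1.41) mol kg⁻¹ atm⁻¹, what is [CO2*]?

[CO2*] = 26.4 μmol/kg

KH = 10^(−1.41) = 3.890×10^-2 mol kg⁻¹ atm⁻¹
[CO2*] = KH · pCO2 = 3.890×10^-2 × 678×10^-6 atm = 2.64×10^-5 mol/kg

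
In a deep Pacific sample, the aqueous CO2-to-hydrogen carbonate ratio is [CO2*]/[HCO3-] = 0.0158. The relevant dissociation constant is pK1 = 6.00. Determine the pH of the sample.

From K1 = [H⁺][HCO3-]/[CO2*]:  pH = pK1 − log₁₀([CO2*]/[HCO3-])
log₁₀(0.0158) = -1.801
pH = 6.00 − (-1.801) = 7.80

pH = 7.80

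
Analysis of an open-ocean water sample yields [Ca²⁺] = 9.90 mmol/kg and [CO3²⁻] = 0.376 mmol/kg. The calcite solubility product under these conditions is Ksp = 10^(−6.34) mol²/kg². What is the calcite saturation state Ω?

Ksp = 10^(−6.34) = 4.571×10^-7
Ω = [Ca²⁺][CO3²⁻]/Ksp = (9.90×10^-3)(0.376×10^-3) / 4.571×10^-7 = 8.14

Ω = 8.14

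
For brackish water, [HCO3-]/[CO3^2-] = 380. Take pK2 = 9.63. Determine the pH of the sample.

From K2 = [H⁺][CO3^2-]/[HCO3-]:  pH = pK2 − log₁₀([HCO3-]/[CO3^2-])
log₁₀(380) = +2.580
pH = 9.63 − (+2.580) = 7.05

pH = 7.05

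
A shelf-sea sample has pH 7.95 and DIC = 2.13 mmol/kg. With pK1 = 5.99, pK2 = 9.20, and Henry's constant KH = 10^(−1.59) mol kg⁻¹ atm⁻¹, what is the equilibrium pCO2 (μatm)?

pCO2 = 851 μatm

α₀ = 1 / (1 + K1/[H⁺] + K1K2/[H⁺]²) = 1 / (1 + 10^+1.96 + 10^+0.71)
   = 1 / (1 + 91.201 + 5.1286) = 1/97.330 = 0.01027
[CO2*] = α₀ × DIC = 0.01027 × 2.13 = 0.02188 mmol/kg
pCO2 = [CO2*]/KH = 2.188×10^-5 / 2.570×10^-2 = 851 μatm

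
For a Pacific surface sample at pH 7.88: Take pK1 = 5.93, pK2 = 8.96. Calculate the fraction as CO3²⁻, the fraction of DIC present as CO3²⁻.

α₂ = 1 / (1 + [H⁺]/K2 + [H⁺]²/(K1K2)) = 1 / (1 + 10^+1.08 + 10^-0.87)
   = 1 / (1 + 12.023 + 0.13490) = 1/13.158 = 0.07600

α₂ = 0.0760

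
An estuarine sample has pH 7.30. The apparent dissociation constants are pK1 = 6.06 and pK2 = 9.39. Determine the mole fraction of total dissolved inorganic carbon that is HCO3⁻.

α₁ = 1 / (1 + [H⁺]/K1 + K2/[H⁺]) = 1 / (1 + 10^-1.24 + 10^-2.09)
   = 1 / (1 + 0.057544 + 0.0081283) = 1/1.0657 = 0.9384

α₁ = 0.938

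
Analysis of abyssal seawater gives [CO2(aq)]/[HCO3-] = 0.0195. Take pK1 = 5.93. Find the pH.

pH = 7.64

From K1 = [H⁺][HCO3-]/[CO2(aq)]:  pH = pK1 − log₁₀([CO2(aq)]/[HCO3-])
log₁₀(0.0195) = -1.710
pH = 5.93 − (-1.710) = 7.64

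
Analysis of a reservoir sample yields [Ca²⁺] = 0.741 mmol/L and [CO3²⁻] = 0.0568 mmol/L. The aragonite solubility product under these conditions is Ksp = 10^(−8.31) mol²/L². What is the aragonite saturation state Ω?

Ω = 8.59

Ksp = 10^(−8.31) = 4.898×10^-9
Ω = [Ca²⁺][CO3²⁻]/Ksp = (0.741×10^-3)(0.0568×10^-3) / 4.898×10^-9 = 8.59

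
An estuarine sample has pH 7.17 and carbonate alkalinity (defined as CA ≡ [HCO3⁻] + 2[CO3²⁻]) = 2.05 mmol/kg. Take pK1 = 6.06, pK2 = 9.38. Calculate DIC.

CA = [HCO3⁻] + 2[CO3²⁻] = (α₁ + 2α₂)·DIC
At pH 7.17: [H⁺]/K1 = 10^-1.11 = 0.077625, K2/[H⁺] = 10^-2.21 = 0.0061660
α₁ = 1/(1 + 0.077625 + 0.0061660) = 1/1.0838 = 0.9227; α₂ = α₁·K2/[H⁺] = 0.005689
α₁ + 2α₂ = 0.9341
DIC = CA / (α₁ + 2α₂) = 2.05 / 0.9341 = 2.19 mmol/kg

DIC = 2.19 mmol/kg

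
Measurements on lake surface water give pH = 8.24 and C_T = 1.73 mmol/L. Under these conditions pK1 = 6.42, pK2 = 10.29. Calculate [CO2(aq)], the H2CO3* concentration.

α₀ = 1 / (1 + K1/[H⁺] + K1K2/[H⁺]²) = 1 / (1 + 10^+1.82 + 10^-0.23)
   = 1 / (1 + 66.069 + 0.58884) = 1/67.658 = 0.01478
[CO2*] = α₀ × DIC = 0.01478 × 1.73 = 0.0256 mmol/L

[CO2*] = 0.0256 mmol/L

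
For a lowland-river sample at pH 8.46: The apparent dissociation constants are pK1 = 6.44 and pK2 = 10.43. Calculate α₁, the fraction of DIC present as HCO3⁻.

α₁ = 0.980

α₁ = 1 / (1 + [H⁺]/K1 + K2/[H⁺]) = 1 / (1 + 10^-2.02 + 10^-1.97)
   = 1 / (1 + 0.0095499 + 0.010715) = 1/1.0203 = 0.9801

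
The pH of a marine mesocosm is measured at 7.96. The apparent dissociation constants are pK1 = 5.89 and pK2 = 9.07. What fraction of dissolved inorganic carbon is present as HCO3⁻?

α₁ = 0.921

α₁ = 1 / (1 + [H⁺]/K1 + K2/[H⁺]) = 1 / (1 + 10^-2.07 + 10^-1.11)
   = 1 / (1 + 0.0085114 + 0.077625) = 1/1.0861 = 0.9207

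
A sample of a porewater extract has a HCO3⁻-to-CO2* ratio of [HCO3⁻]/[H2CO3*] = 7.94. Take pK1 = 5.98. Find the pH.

From K1 = [H⁺][HCO3⁻]/[H2CO3*]:  pH = pK1 + log₁₀([HCO3⁻]/[H2CO3*])
log₁₀(7.94) = +0.900
pH = 5.98 + (+0.900) = 6.88

pH = 6.88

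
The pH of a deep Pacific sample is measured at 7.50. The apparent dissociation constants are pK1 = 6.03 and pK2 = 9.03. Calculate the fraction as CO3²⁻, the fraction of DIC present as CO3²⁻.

α₂ = 0.0278

α₂ = 1 / (1 + [H⁺]/K2 + [H⁺]²/(K1K2)) = 1 / (1 + 10^+1.53 + 10^+0.06)
   = 1 / (1 + 33.884 + 1.1482) = 1/36.033 = 0.02775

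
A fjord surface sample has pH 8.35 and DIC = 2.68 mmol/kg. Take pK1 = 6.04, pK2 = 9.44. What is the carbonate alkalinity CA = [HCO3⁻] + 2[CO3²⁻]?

CA = [HCO3⁻] + 2[CO3²⁻] = (α₁ + 2α₂)·DIC
At pH 8.35: [H⁺]/K1 = 10^-2.31 = 0.0048978, K2/[H⁺] = 10^-1.09 = 0.081283
α₁ = 1/(1 + 0.0048978 + 0.081283) = 1/1.0862 = 0.9207; α₂ = α₁·K2/[H⁺] = 0.07483
α₁ + 2α₂ = 1.0703
CA = 1.0703 × 2.68 = 2.87 mmol/kg

CA = 2.87 mmol/kg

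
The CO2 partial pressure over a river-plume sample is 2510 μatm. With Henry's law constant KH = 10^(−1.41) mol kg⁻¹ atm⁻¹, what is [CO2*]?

KH = 10^(−1.41) = 3.890×10^-2 mol kg⁻¹ atm⁻¹
[CO2*] = KH · pCO2 = 3.890×10^-2 × 2510×10^-6 atm = 9.77×10^-5 mol/kg

[CO2*] = 97.7 μmol/kg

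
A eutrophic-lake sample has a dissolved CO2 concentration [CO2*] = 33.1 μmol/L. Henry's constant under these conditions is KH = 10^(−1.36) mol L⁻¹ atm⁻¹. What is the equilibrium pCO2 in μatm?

KH = 10^(−1.36) = 4.365×10^-2 mol L⁻¹ atm⁻¹
pCO2 = [CO2*]/KH = 33.1×10^-6 / 4.365×10^-2 = 7.58×10^-4 atm = 758 μatm

pCO2 = 758 μatm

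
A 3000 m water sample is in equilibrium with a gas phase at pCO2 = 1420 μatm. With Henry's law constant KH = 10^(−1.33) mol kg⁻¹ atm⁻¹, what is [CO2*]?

KH = 10^(−1.33) = 4.677×10^-2 mol kg⁻¹ atm⁻¹
[CO2*] = KH · pCO2 = 4.677×10^-2 × 1420×10^-6 atm = 6.64×10^-5 mol/kg

[CO2*] = 66.4 μmol/kg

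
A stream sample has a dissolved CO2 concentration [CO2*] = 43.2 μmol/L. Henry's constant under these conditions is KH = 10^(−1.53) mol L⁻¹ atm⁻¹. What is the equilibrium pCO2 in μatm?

pCO2 = 1460 μatm

KH = 10^(−1.53) = 2.951×10^-2 mol L⁻¹ atm⁻¹
pCO2 = [CO2*]/KH = 43.2×10^-6 / 2.951×10^-2 = 1.46×10^-3 atm = 1460 μatm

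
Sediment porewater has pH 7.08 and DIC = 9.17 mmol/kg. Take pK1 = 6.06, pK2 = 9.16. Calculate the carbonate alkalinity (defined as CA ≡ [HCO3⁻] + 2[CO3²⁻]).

CA = 8.45 mmol/kg

CA = [HCO3⁻] + 2[CO3²⁻] = (α₁ + 2α₂)·DIC
At pH 7.08: [H⁺]/K1 = 10^-1.02 = 0.095499, K2/[H⁺] = 10^-2.08 = 0.0083176
α₁ = 1/(1 + 0.095499 + 0.0083176) = 1/1.1038 = 0.9059; α₂ = α₁·K2/[H⁺] = 0.007535
α₁ + 2α₂ = 0.9210
CA = 0.9210 × 9.17 = 8.45 mmol/kg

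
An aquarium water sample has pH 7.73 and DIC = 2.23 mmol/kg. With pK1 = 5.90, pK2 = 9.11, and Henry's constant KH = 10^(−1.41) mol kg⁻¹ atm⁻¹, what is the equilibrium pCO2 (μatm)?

α₀ = 1 / (1 + K1/[H⁺] + K1K2/[H⁺]²) = 1 / (1 + 10^+1.83 + 10^+0.45)
   = 1 / (1 + 67.608 + 2.8184) = 1/71.427 = 0.01400
[CO2*] = α₀ × DIC = 0.01400 × 2.23 = 0.03122 mmol/kg
pCO2 = [CO2*]/KH = 3.122×10^-5 / 3.890×10^-2 = 802 μatm

pCO2 = 802 μatm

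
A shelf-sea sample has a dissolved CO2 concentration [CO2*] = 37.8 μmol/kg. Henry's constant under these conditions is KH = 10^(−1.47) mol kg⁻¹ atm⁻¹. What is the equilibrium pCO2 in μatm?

pCO2 = 1120 μatm

KH = 10^(−1.47) = 3.388×10^-2 mol kg⁻¹ atm⁻¹
pCO2 = [CO2*]/KH = 37.8×10^-6 / 3.388×10^-2 = 1.12×10^-3 atm = 1120 μatm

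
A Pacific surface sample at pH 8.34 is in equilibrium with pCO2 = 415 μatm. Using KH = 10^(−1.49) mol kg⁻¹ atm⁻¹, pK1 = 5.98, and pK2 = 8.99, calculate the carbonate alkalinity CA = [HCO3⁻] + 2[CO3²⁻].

[CO2*] = KH · pCO2 = 10^(−1.49) × 415×10^-6 = 1.343×10^-5 mol/kg
α₀ = 1/(1 + K1/[H⁺] + K1K2/[H⁺]²) = 1/(1 + 10^+2.36 + 10^+1.71) = 0.003554
DIC = [CO2*]/α₀ = 1.343×10^-5 / 0.003554 = 3.779 mmol/kg
CA = (α₁ + 2α₂)·DIC = (0.8142 + 2×0.1823) × 3.779 = 4.45 mmol/kg

CA = 4.45 mmol/kg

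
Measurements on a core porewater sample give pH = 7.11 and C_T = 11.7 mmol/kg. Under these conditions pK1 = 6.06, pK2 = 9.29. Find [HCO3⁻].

α₁ = 1 / (1 + [H⁺]/K1 + K2/[H⁺]) = 1 / (1 + 10^-1.05 + 10^-2.18)
   = 1 / (1 + 0.089125 + 0.0066069) = 1/1.0957 = 0.9126
[HCO3⁻] = α₁ × DIC = 0.9126 × 11.7 = 10.7 mmol/kg

[HCO3⁻] = 10.7 mmol/kg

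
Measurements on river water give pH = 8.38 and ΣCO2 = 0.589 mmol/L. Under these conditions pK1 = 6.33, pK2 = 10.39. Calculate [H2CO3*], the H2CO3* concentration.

[CO2*] = 5.15 μmol/L

α₀ = 1 / (1 + K1/[H⁺] + K1K2/[H⁺]²) = 1 / (1 + 10^+2.05 + 10^+0.04)
   = 1 / (1 + 112.20 + 1.0965) = 1/114.30 = 0.008749
[CO2*] = α₀ × DIC = 0.008749 × 0.589 = 0.00515 mmol/L = 5.15 μmol/L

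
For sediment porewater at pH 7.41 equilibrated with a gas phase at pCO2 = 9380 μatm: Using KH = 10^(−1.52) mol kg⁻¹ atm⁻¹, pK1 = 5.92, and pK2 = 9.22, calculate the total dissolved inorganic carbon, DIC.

DIC = 9.17 mmol/kg

[CO2*] = KH · pCO2 = 10^(−1.52) × 9380×10^-6 = 2.833×10^-4 mol/kg
α₀ = 1/(1 + K1/[H⁺] + K1K2/[H⁺]²) = 1/(1 + 10^+1.49 + 10^-0.32) = 0.03088
DIC = [CO2*]/α₀ = 2.833×10^-4 / 0.03088 = 9.17 mmol/kg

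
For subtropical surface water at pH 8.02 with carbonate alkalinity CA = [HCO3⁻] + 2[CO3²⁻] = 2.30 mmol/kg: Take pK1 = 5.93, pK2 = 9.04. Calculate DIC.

DIC = 2.13 mmol/kg

CA = [HCO3⁻] + 2[CO3²⁻] = (α₁ + 2α₂)·DIC
At pH 8.02: [H⁺]/K1 = 10^-2.09 = 0.0081283, K2/[H⁺] = 10^-1.02 = 0.095499
α₁ = 1/(1 + 0.0081283 + 0.095499) = 1/1.1036 = 0.9061; α₂ = α₁·K2/[H⁺] = 0.08653
α₁ + 2α₂ = 1.0792
DIC = CA / (α₁ + 2α₂) = 2.30 / 1.0792 = 2.13 mmol/kg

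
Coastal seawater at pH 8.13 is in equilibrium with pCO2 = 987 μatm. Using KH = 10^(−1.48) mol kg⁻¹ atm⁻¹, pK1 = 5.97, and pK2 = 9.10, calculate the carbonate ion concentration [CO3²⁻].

[CO2*] = KH · pCO2 = 10^(−1.48) × 987×10^-6 = 3.268×10^-5 mol/kg
α₀ = 1/(1 + K1/[H⁺] + K1K2/[H⁺]²) = 1/(1 + 10^+2.16 + 10^+1.19) = 0.006210
DIC = [CO2*]/α₀ = 3.268×10^-5 / 0.006210 = 5.263 mmol/kg
[CO3²⁻] = α₂·DIC; α₂ = 0.09618, so [CO3²⁻] = 0.09618 × 5.263 = 0.506 mmol/kg

[CO3²⁻] = 0.506 mmol/kg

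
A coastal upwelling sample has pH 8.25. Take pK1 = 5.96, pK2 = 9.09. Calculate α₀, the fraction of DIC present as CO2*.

α₀ = 0.00446

α₀ = 1 / (1 + K1/[H⁺] + K1K2/[H⁺]²) = 1 / (1 + 10^+2.29 + 10^+1.45)
   = 1 / (1 + 194.98 + 28.184) = 1/224.17 = 0.004461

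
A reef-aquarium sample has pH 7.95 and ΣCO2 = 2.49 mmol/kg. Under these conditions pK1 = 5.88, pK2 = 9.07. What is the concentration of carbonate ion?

α₂ = 1 / (1 + [H⁺]/K2 + [H⁺]²/(K1K2)) = 1 / (1 + 10^+1.12 + 10^-0.95)
   = 1 / (1 + 13.183 + 0.11220) = 1/14.295 = 0.06996
[CO3²⁻] = α₂ × DIC = 0.06996 × 2.49 = 0.174 mmol/kg

[CO3²⁻] = 0.174 mmol/kg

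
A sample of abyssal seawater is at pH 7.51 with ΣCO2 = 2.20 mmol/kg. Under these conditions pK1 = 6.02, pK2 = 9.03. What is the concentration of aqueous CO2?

α₀ = 1 / (1 + K1/[H⁺] + K1K2/[H⁺]²) = 1 / (1 + 10^+1.49 + 10^-0.03)
   = 1 / (1 + 30.903 + 0.93325) = 1/32.836 = 0.03045
[CO2*] = α₀ × DIC = 0.03045 × 2.20 = 0.0670 mmol/kg

[CO2*] = 0.0670 mmol/kg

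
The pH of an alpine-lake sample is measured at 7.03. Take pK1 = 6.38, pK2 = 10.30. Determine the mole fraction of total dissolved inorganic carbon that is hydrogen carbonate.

α₁ = 1 / (1 + [H⁺]/K1 + K2/[H⁺]) = 1 / (1 + 10^-0.65 + 10^-3.27)
   = 1 / (1 + 0.22387 + 0.00053703) = 1/1.2244 = 0.8167

α₁ = 0.817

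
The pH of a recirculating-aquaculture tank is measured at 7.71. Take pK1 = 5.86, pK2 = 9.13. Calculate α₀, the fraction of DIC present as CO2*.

α₀ = 0.0134

α₀ = 1 / (1 + K1/[H⁺] + K1K2/[H⁺]²) = 1 / (1 + 10^+1.85 + 10^+0.43)
   = 1 / (1 + 70.795 + 2.6915) = 1/74.486 = 0.01343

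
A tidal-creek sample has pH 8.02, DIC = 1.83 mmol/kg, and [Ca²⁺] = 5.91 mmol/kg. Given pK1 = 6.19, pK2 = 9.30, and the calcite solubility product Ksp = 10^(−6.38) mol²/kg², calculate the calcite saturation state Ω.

Ω = 1.28

α₂ = 1 / (1 + [H⁺]/K2 + [H⁺]²/(K1K2)) = 1 / (1 + 10^+1.28 + 10^-0.55)
   = 1 / (1 + 19.055 + 0.28184) = 1/20.336 = 0.04917
[CO3²⁻] = α₂ × DIC = 0.04917 × 1.83 = 0.08999 mmol/kg
Ksp = 10^(−6.38) = 4.169×10^-7
Ω = [Ca²⁺][CO3²⁻]/Ksp = (5.91×10^-3)(8.999×10^-5) / 4.169×10^-7 = 1.28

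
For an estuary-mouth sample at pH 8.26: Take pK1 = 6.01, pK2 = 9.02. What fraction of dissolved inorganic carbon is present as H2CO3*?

α₀ = 1 / (1 + K1/[H⁺] + K1K2/[H⁺]²) = 1 / (1 + 10^+2.25 + 10^+1.49)
   = 1 / (1 + 177.83 + 30.903) = 1/209.73 = 0.004768

α₀ = 0.00477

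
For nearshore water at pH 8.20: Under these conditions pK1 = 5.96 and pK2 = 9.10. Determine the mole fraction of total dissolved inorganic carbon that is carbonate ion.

α₂ = 0.111

α₂ = 1 / (1 + [H⁺]/K2 + [H⁺]²/(K1K2)) = 1 / (1 + 10^+0.90 + 10^-1.34)
   = 1 / (1 + 7.9433 + 0.045709) = 1/8.9890 = 0.1112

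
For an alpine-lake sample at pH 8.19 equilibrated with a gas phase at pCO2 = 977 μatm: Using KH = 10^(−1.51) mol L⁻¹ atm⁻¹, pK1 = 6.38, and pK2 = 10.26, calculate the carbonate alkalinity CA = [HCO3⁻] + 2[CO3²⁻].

[CO2*] = KH · pCO2 = 10^(−1.51) × 977×10^-6 = 3.019×10^-5 mol/L
α₀ = 1/(1 + K1/[H⁺] + K1K2/[H⁺]²) = 1/(1 + 10^+1.81 + 10^-0.26) = 0.01513
DIC = [CO2*]/α₀ = 3.019×10^-5 / 0.01513 = 1.996 mmol/L
CA = (α₁ + 2α₂)·DIC = (0.9766 + 2×0.008312) × 1.996 = 1.98 mmol/L

CA = 1.98 mmol/L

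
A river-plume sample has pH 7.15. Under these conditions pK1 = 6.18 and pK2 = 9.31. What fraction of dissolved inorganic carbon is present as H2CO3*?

α₀ = 0.0962

α₀ = 1 / (1 + K1/[H⁺] + K1K2/[H⁺]²) = 1 / (1 + 10^+0.97 + 10^-1.19)
   = 1 / (1 + 9.3325 + 0.064565) = 1/10.397 = 0.09618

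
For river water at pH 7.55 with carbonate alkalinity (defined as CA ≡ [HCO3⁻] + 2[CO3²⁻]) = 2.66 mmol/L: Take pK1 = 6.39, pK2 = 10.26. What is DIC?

DIC = 2.84 mmol/L

CA = [HCO3⁻] + 2[CO3²⁻] = (α₁ + 2α₂)·DIC
At pH 7.55: [H⁺]/K1 = 10^-1.16 = 0.069183, K2/[H⁺] = 10^-2.71 = 0.0019498
α₁ = 1/(1 + 0.069183 + 0.0019498) = 1/1.0711 = 0.9336; α₂ = α₁·K2/[H⁺] = 0.001820
α₁ + 2α₂ = 0.9372
DIC = CA / (α₁ + 2α₂) = 2.66 / 0.9372 = 2.84 mmol/L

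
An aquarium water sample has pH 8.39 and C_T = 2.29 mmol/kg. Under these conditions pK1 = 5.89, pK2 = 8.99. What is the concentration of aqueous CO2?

[CO2*] = 5.77 μmol/kg

α₀ = 1 / (1 + K1/[H⁺] + K1K2/[H⁺]²) = 1 / (1 + 10^+2.50 + 10^+1.90)
   = 1 / (1 + 316.23 + 79.433) = 1/396.66 = 0.002521
[CO2*] = α₀ × DIC = 0.002521 × 2.29 = 0.00577 mmol/kg = 5.77 μmol/kg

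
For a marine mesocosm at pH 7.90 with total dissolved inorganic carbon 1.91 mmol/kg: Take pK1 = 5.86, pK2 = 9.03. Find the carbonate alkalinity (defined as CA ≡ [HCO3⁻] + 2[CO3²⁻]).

CA = 2.02 mmol/kg

CA = [HCO3⁻] + 2[CO3²⁻] = (α₁ + 2α₂)·DIC
At pH 7.90: [H⁺]/K1 = 10^-2.04 = 0.0091201, K2/[H⁺] = 10^-1.13 = 0.074131
α₁ = 1/(1 + 0.0091201 + 0.074131) = 1/1.0833 = 0.9231; α₂ = α₁·K2/[H⁺] = 0.06843
α₁ + 2α₂ = 1.0600
CA = 1.0600 × 1.91 = 2.02 mmol/kg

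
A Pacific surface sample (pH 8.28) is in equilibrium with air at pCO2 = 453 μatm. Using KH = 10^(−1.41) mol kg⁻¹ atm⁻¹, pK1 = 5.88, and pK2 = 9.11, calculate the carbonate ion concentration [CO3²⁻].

[CO2*] = KH · pCO2 = 10^(−1.41) × 453×10^-6 = 1.762×10^-5 mol/kg
α₀ = 1/(1 + K1/[H⁺] + K1K2/[H⁺]²) = 1/(1 + 10^+2.40 + 10^+1.57) = 0.003456
DIC = [CO2*]/α₀ = 1.762×10^-5 / 0.003456 = 5.099 mmol/kg
[CO3²⁻] = α₂·DIC; α₂ = 0.1284, so [CO3²⁻] = 0.1284 × 5.099 = 0.655 mmol/kg

[CO3²⁻] = 0.655 mmol/kg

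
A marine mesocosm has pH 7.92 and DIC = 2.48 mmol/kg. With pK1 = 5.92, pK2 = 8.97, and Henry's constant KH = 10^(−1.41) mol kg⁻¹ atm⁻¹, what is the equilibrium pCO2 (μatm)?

α₀ = 1 / (1 + K1/[H⁺] + K1K2/[H⁺]²) = 1 / (1 + 10^+2.00 + 10^+0.95)
   = 1 / (1 + 100.00 + 8.9125) = 1/109.91 = 0.009098
[CO2*] = α₀ × DIC = 0.009098 × 2.48 = 0.02256 mmol/kg
pCO2 = [CO2*]/KH = 2.256×10^-5 / 3.890×10^-2 = 580 μatm

pCO2 = 580 μatm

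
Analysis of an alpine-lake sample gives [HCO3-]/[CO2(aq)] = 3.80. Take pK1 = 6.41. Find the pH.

pH = 6.99

From K1 = [H⁺][HCO3-]/[CO2(aq)]:  pH = pK1 + log₁₀([HCO3-]/[CO2(aq)])
log₁₀(3.80) = +0.580
pH = 6.41 + (+0.580) = 6.99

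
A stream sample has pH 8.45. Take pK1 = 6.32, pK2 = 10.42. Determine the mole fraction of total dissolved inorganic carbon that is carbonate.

α₂ = 0.0105

α₂ = 1 / (1 + [H⁺]/K2 + [H⁺]²/(K1K2)) = 1 / (1 + 10^+1.97 + 10^-0.16)
   = 1 / (1 + 93.325 + 0.69183) = 1/95.017 = 0.01052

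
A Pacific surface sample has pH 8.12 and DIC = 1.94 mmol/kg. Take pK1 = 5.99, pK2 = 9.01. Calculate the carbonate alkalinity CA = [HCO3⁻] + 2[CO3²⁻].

CA = [HCO3⁻] + 2[CO3²⁻] = (α₁ + 2α₂)·DIC
At pH 8.12: [H⁺]/K1 = 10^-2.13 = 0.0074131, K2/[H⁺] = 10^-0.89 = 0.12882
α₁ = 1/(1 + 0.0074131 + 0.12882) = 1/1.1362 = 0.8801; α₂ = α₁·K2/[H⁺] = 0.1134
α₁ + 2α₂ = 1.1069
CA = 1.1069 × 1.94 = 2.15 mmol/kg

CA = 2.15 mmol/kg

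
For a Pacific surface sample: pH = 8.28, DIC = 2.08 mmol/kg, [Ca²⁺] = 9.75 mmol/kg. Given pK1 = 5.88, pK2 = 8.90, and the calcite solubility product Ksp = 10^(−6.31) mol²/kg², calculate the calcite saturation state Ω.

Ω = 7.99

α₂ = 1 / (1 + [H⁺]/K2 + [H⁺]²/(K1K2)) = 1 / (1 + 10^+0.62 + 10^-1.78)
   = 1 / (1 + 4.1687 + 0.016596) = 1/5.1853 = 0.1929
[CO3²⁻] = α₂ × DIC = 0.1929 × 2.08 = 0.4011 mmol/kg
Ksp = 10^(−6.31) = 4.898×10^-7
Ω = [Ca²⁺][CO3²⁻]/Ksp = (9.75×10^-3)(4.011×10^-4) / 4.898×10^-7 = 7.99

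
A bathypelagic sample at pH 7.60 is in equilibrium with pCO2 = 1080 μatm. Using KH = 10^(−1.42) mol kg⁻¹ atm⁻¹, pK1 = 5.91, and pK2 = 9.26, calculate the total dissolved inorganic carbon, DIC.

DIC = 2.10 mmol/kg

[CO2*] = KH · pCO2 = 10^(−1.42) × 1080×10^-6 = 4.106×10^-5 mol/kg
α₀ = 1/(1 + K1/[H⁺] + K1K2/[H⁺]²) = 1/(1 + 10^+1.69 + 10^+0.03) = 0.01959
DIC = [CO2*]/α₀ = 4.106×10^-5 / 0.01959 = 2.10 mmol/kg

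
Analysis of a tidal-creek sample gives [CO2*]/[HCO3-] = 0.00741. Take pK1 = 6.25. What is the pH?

pH = 8.38

From K1 = [H⁺][HCO3-]/[CO2*]:  pH = pK1 − log₁₀([CO2*]/[HCO3-])
log₁₀(0.00741) = -2.130
pH = 6.25 − (-2.130) = 8.38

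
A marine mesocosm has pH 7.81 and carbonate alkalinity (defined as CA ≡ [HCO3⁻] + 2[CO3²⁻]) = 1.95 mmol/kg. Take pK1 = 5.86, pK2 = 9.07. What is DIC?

DIC = 1.87 mmol/kg

CA = [HCO3⁻] + 2[CO3²⁻] = (α₁ + 2α₂)·DIC
At pH 7.81: [H⁺]/K1 = 10^-1.95 = 0.011220, K2/[H⁺] = 10^-1.26 = 0.054954
α₁ = 1/(1 + 0.011220 + 0.054954) = 1/1.0662 = 0.9379; α₂ = α₁·K2/[H⁺] = 0.05154
α₁ + 2α₂ = 1.0410
DIC = CA / (α₁ + 2α₂) = 1.95 / 1.0410 = 1.87 mmol/kg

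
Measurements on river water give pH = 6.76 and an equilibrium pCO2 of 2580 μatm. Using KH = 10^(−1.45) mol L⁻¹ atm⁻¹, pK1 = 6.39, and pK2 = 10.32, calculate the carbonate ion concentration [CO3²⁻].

[CO2*] = KH · pCO2 = 10^(−1.45) × 2580×10^-6 = 9.154×10^-5 mol/L
α₀ = 1/(1 + K1/[H⁺] + K1K2/[H⁺]²) = 1/(1 + 10^+0.37 + 10^-3.19) = 0.2990
DIC = [CO2*]/α₀ = 9.154×10^-5 / 0.2990 = 0.3062 mmol/L
[CO3²⁻] = α₂·DIC; α₂ = 0.0001930, so [CO3²⁻] = 0.0001930 × 0.3062 = 5.91×10^-5 mmol/L = 0.0591 μmol/L

[CO3²⁻] = 0.0591 μmol/L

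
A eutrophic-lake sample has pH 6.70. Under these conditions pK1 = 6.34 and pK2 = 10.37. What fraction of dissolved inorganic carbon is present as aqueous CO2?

α₀ = 1 / (1 + K1/[H⁺] + K1K2/[H⁺]²) = 1 / (1 + 10^+0.36 + 10^-3.31)
   = 1 / (1 + 2.2909 + 0.00048978) = 1/3.2914 = 0.3038

α₀ = 0.304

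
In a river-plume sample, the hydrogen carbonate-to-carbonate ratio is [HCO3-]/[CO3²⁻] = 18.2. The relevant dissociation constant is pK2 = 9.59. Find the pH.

pH = 8.33

From K2 = [H⁺][CO3²⁻]/[HCO3-]:  pH = pK2 − log₁₀([HCO3-]/[CO3²⁻])
log₁₀(18.2) = +1.260
pH = 9.59 − (+1.260) = 8.33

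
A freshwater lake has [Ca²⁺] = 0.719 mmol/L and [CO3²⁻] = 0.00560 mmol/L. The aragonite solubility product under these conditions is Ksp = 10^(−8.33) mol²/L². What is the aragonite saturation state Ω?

Ω = 0.861

Ksp = 10^(−8.33) = 4.677×10^-9
Ω = [Ca²⁺][CO3²⁻]/Ksp = (0.719×10^-3)(0.00560×10^-3) / 4.677×10^-9 = 0.861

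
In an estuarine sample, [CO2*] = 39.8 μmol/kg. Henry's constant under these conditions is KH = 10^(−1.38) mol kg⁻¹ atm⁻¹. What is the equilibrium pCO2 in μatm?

KH = 10^(−1.38) = 4.169×10^-2 mol kg⁻¹ atm⁻¹
pCO2 = [CO2*]/KH = 39.8×10^-6 / 4.169×10^-2 = 9.55×10^-4 atm = 955 μatm

pCO2 = 955 μatm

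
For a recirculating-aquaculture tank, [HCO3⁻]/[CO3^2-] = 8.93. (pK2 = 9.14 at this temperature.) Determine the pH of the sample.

pH = 8.19

From K2 = [H⁺][CO3^2-]/[HCO3⁻]:  pH = pK2 − log₁₀([HCO3⁻]/[CO3^2-])
log₁₀(8.93) = +0.951
pH = 9.14 − (+0.951) = 8.19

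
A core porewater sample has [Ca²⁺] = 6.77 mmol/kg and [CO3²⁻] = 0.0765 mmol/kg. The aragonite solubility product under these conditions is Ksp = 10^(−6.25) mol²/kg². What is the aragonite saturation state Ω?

Ksp = 10^(−6.25) = 5.623×10^-7
Ω = [Ca²⁺][CO3²⁻]/Ksp = (6.77×10^-3)(0.0765×10^-3) / 5.623×10^-7 = 0.921

Ω = 0.921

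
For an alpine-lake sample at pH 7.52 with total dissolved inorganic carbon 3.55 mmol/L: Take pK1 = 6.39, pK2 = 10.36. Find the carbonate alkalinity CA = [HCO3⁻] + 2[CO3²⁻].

CA = [HCO3⁻] + 2[CO3²⁻] = (α₁ + 2α₂)·DIC
At pH 7.52: [H⁺]/K1 = 10^-1.13 = 0.074131, K2/[H⁺] = 10^-2.84 = 0.0014454
α₁ = 1/(1 + 0.074131 + 0.0014454) = 1/1.0756 = 0.9297; α₂ = α₁·K2/[H⁺] = 0.001344
α₁ + 2α₂ = 0.9324
CA = 0.9324 × 3.55 = 3.31 mmol/L

CA = 3.31 mmol/L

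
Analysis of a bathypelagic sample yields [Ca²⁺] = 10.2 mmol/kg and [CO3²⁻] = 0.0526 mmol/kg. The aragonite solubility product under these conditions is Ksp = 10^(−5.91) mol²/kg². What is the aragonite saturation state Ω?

Ω = 0.436

Ksp = 10^(−5.91) = 1.230×10^-6
Ω = [Ca²⁺][CO3²⁻]/Ksp = (10.2×10^-3)(0.0526×10^-3) / 1.230×10^-6 = 0.436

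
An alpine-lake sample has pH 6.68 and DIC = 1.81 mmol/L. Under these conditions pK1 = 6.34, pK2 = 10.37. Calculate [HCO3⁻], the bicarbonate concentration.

[HCO3⁻] = 1.24 mmol/L

α₁ = 1 / (1 + [H⁺]/K1 + K2/[H⁺]) = 1 / (1 + 10^-0.34 + 10^-3.69)
   = 1 / (1 + 0.45709 + 0.00020417) = 1/1.4573 = 0.6862
[HCO3⁻] = α₁ × DIC = 0.6862 × 1.81 = 1.24 mmol/L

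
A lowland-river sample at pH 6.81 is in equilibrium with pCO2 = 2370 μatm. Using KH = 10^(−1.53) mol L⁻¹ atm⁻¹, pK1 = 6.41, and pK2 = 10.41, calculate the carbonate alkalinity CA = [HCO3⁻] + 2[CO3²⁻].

[CO2*] = KH · pCO2 = 10^(−1.53) × 2370×10^-6 = 6.994×10^-5 mol/L
α₀ = 1/(1 + K1/[H⁺] + K1K2/[H⁺]²) = 1/(1 + 10^+0.40 + 10^-3.20) = 0.2847
DIC = [CO2*]/α₀ = 6.994×10^-5 / 0.2847 = 0.2457 mmol/L
CA = (α₁ + 2α₂)·DIC = (0.7151 + 2×0.0001796) × 0.2457 = 0.176 mmol/L

CA = 0.176 mmol/L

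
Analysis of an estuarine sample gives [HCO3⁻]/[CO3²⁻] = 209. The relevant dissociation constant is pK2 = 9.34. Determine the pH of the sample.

From K2 = [H⁺][CO3²⁻]/[HCO3⁻]:  pH = pK2 − log₁₀([HCO3⁻]/[CO3²⁻])
log₁₀(209) = +2.320
pH = 9.34 − (+2.320) = 7.02

pH = 7.02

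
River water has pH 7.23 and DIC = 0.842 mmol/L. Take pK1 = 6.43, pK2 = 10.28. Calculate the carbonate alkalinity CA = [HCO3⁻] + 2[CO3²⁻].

CA = 0.728 mmol/L

CA = [HCO3⁻] + 2[CO3²⁻] = (α₁ + 2α₂)·DIC
At pH 7.23: [H⁺]/K1 = 10^-0.80 = 0.15849, K2/[H⁺] = 10^-3.05 = 0.00089125
α₁ = 1/(1 + 0.15849 + 0.00089125) = 1/1.1594 = 0.8625; α₂ = α₁·K2/[H⁺] = 0.0007687
α₁ + 2α₂ = 0.8641
CA = 0.8641 × 0.842 = 0.728 mmol/L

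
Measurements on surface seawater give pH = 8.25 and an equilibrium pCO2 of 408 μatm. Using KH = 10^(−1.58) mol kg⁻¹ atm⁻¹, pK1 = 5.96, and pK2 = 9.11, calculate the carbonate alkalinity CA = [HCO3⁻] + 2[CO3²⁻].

CA = 2.67 mmol/kg

[CO2*] = KH · pCO2 = 10^(−1.58) × 408×10^-6 = 1.073×10^-5 mol/kg
α₀ = 1/(1 + K1/[H⁺] + K1K2/[H⁺]²) = 1/(1 + 10^+2.29 + 10^+1.43) = 0.004486
DIC = [CO2*]/α₀ = 1.073×10^-5 / 0.004486 = 2.392 mmol/kg
CA = (α₁ + 2α₂)·DIC = (0.8748 + 2×0.1208) × 2.392 = 2.67 mmol/kg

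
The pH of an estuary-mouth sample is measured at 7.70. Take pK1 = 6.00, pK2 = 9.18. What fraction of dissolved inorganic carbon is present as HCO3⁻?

α₁ = 0.950

α₁ = 1 / (1 + [H⁺]/K1 + K2/[H⁺]) = 1 / (1 + 10^-1.70 + 10^-1.48)
   = 1 / (1 + 0.019953 + 0.033113) = 1/1.0531 = 0.9496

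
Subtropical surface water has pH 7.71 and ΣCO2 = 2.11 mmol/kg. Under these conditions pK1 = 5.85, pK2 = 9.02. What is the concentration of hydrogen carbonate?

[HCO3⁻] = 1.99 mmol/kg

α₁ = 1 / (1 + [H⁺]/K1 + K2/[H⁺]) = 1 / (1 + 10^-1.86 + 10^-1.31)
   = 1 / (1 + 0.013804 + 0.048978) = 1/1.0628 = 0.9409
[HCO3⁻] = α₁ × DIC = 0.9409 × 2.11 = 1.99 mmol/kg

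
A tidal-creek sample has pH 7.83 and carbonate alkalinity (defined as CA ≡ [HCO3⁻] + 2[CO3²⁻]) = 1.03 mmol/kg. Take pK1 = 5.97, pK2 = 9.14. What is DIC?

CA = [HCO3⁻] + 2[CO3²⁻] = (α₁ + 2α₂)·DIC
At pH 7.83: [H⁺]/K1 = 10^-1.86 = 0.013804, K2/[H⁺] = 10^-1.31 = 0.048978
α₁ = 1/(1 + 0.013804 + 0.048978) = 1/1.0628 = 0.9409; α₂ = α₁·K2/[H⁺] = 0.04608
α₁ + 2α₂ = 1.0331
DIC = CA / (α₁ + 2α₂) = 1.03 / 1.0331 = 0.997 mmol/kg

DIC = 0.997 mmol/kg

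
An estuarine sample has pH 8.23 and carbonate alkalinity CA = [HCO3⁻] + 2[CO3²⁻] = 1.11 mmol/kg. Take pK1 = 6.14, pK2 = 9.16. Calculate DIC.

CA = [HCO3⁻] + 2[CO3²⁻] = (α₁ + 2α₂)·DIC
At pH 8.23: [H⁺]/K1 = 10^-2.09 = 0.0081283, K2/[H⁺] = 10^-0.93 = 0.11749
α₁ = 1/(1 + 0.0081283 + 0.11749) = 1/1.1256 = 0.8884; α₂ = α₁·K2/[H⁺] = 0.1044
α₁ + 2α₂ = 1.0972
DIC = CA / (α₁ + 2α₂) = 1.11 / 1.0972 = 1.01 mmol/kg

DIC = 1.01 mmol/kg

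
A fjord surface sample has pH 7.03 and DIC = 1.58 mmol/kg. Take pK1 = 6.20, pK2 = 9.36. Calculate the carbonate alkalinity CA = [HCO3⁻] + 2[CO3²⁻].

CA = [HCO3⁻] + 2[CO3²⁻] = (α₁ + 2α₂)·DIC
At pH 7.03: [H⁺]/K1 = 10^-0.83 = 0.14791, K2/[H⁺] = 10^-2.33 = 0.0046774
α₁ = 1/(1 + 0.14791 + 0.0046774) = 1/1.1526 = 0.8676; α₂ = α₁·K2/[H⁺] = 0.004058
α₁ + 2α₂ = 0.8757
CA = 0.8757 × 1.58 = 1.38 mmol/kg

CA = 1.38 mmol/kg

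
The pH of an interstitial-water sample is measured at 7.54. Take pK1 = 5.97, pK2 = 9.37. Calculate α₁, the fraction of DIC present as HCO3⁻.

α₁ = 1 / (1 + [H⁺]/K1 + K2/[H⁺]) = 1 / (1 + 10^-1.57 + 10^-1.83)
   = 1 / (1 + 0.026915 + 0.014791) = 1/1.0417 = 0.9600

α₁ = 0.960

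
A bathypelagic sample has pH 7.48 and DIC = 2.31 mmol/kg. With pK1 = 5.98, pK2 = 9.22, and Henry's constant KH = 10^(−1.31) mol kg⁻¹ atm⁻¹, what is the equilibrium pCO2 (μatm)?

pCO2 = 1420 μatm

α₀ = 1 / (1 + K1/[H⁺] + K1K2/[H⁺]²) = 1 / (1 + 10^+1.50 + 10^-0.24)
   = 1 / (1 + 31.623 + 0.57544) = 1/33.198 = 0.03012
[CO2*] = α₀ × DIC = 0.03012 × 2.31 = 0.06958 mmol/kg
pCO2 = [CO2*]/KH = 6.958×10^-5 / 4.898×10^-2 = 1420 μatm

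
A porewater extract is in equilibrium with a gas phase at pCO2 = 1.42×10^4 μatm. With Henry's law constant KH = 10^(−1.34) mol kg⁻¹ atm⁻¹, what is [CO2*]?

[CO2*] = 649 μmol/kg

KH = 10^(−1.34) = 4.571×10^-2 mol kg⁻¹ atm⁻¹
[CO2*] = KH · pCO2 = 4.571×10^-2 × 1.42×10^4×10^-6 atm = 6.49×10^-4 mol/kg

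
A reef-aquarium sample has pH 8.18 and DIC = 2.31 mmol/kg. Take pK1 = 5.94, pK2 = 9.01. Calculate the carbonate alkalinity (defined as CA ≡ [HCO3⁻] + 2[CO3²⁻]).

CA = [HCO3⁻] + 2[CO3²⁻] = (α₁ + 2α₂)·DIC
At pH 8.18: [H⁺]/K1 = 10^-2.24 = 0.0057544, K2/[H⁺] = 10^-0.83 = 0.14791
α₁ = 1/(1 + 0.0057544 + 0.14791) = 1/1.1537 = 0.8668; α₂ = α₁·K2/[H⁺] = 0.1282
α₁ + 2α₂ = 1.1232
CA = 1.1232 × 2.31 = 2.59 mmol/kg

CA = 2.59 mmol/kg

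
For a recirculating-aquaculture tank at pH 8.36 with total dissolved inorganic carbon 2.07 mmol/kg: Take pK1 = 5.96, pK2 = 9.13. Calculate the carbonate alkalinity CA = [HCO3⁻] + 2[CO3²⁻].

CA = 2.36 mmol/kg

CA = [HCO3⁻] + 2[CO3²⁻] = (α₁ + 2α₂)·DIC
At pH 8.36: [H⁺]/K1 = 10^-2.40 = 0.0039811, K2/[H⁺] = 10^-0.77 = 0.16982
α₁ = 1/(1 + 0.0039811 + 0.16982) = 1/1.1738 = 0.8519; α₂ = α₁·K2/[H⁺] = 0.1447
α₁ + 2α₂ = 1.1413
CA = 1.1413 × 2.07 = 2.36 mmol/kg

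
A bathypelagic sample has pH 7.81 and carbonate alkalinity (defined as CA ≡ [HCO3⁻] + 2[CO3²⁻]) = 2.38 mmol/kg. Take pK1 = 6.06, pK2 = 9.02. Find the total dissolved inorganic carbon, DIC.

DIC = 2.29 mmol/kg

CA = [HCO3⁻] + 2[CO3²⁻] = (α₁ + 2α₂)·DIC
At pH 7.81: [H⁺]/K1 = 10^-1.75 = 0.017783, K2/[H⁺] = 10^-1.21 = 0.061660
α₁ = 1/(1 + 0.017783 + 0.061660) = 1/1.0794 = 0.9264; α₂ = α₁·K2/[H⁺] = 0.05712
α₁ + 2α₂ = 1.0406
DIC = CA / (α₁ + 2α₂) = 2.38 / 1.0406 = 2.29 mmol/kg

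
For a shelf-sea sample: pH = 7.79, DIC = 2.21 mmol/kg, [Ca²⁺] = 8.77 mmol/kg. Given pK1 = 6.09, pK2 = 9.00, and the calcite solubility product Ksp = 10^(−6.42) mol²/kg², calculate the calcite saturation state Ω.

α₂ = 1 / (1 + [H⁺]/K2 + [H⁺]²/(K1K2)) = 1 / (1 + 10^+1.21 + 10^-0.49)
   = 1 / (1 + 16.218 + 0.32359) = 1/17.542 = 0.05701
[CO3²⁻] = α₂ × DIC = 0.05701 × 2.21 = 0.1260 mmol/kg
Ksp = 10^(−6.42) = 3.802×10^-7
Ω = [Ca²⁺][CO3²⁻]/Ksp = (8.77×10^-3)(1.260×10^-4) / 3.802×10^-7 = 2.91

Ω = 2.91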